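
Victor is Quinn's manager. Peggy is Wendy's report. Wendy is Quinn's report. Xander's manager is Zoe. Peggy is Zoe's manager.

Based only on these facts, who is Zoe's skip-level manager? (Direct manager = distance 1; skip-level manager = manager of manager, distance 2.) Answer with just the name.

Reconstructing the manager chain from the given facts:
  Victor -> Quinn -> Wendy -> Peggy -> Zoe -> Xander
(each arrow means 'manager of the next')
Positions in the chain (0 = top):
  position of Victor: 0
  position of Quinn: 1
  position of Wendy: 2
  position of Peggy: 3
  position of Zoe: 4
  position of Xander: 5

Zoe is at position 4; the skip-level manager is 2 steps up the chain, i.e. position 2: Wendy.

Answer: Wendy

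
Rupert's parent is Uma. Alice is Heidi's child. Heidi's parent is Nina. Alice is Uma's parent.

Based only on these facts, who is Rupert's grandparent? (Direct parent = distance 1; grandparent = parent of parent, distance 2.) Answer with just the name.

Reconstructing the parent chain from the given facts:
  Nina -> Heidi -> Alice -> Uma -> Rupert
(each arrow means 'parent of the next')
Positions in the chain (0 = top):
  position of Nina: 0
  position of Heidi: 1
  position of Alice: 2
  position of Uma: 3
  position of Rupert: 4

Rupert is at position 4; the grandparent is 2 steps up the chain, i.e. position 2: Alice.

Answer: Alice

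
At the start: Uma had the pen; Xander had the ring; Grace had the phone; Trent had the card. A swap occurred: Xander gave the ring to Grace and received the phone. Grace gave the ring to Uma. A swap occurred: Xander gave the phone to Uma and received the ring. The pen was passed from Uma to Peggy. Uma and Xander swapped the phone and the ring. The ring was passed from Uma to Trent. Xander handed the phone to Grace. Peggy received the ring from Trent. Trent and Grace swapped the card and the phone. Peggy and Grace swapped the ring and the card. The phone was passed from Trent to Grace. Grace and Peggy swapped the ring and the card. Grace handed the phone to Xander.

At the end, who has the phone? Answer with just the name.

Answer: Xander

Derivation:
Tracking all object holders:
Start: pen:Uma, ring:Xander, phone:Grace, card:Trent
Event 1 (swap ring<->phone: now ring:Grace, phone:Xander). State: pen:Uma, ring:Grace, phone:Xander, card:Trent
Event 2 (give ring: Grace -> Uma). State: pen:Uma, ring:Uma, phone:Xander, card:Trent
Event 3 (swap phone<->ring: now phone:Uma, ring:Xander). State: pen:Uma, ring:Xander, phone:Uma, card:Trent
Event 4 (give pen: Uma -> Peggy). State: pen:Peggy, ring:Xander, phone:Uma, card:Trent
Event 5 (swap phone<->ring: now phone:Xander, ring:Uma). State: pen:Peggy, ring:Uma, phone:Xander, card:Trent
Event 6 (give ring: Uma -> Trent). State: pen:Peggy, ring:Trent, phone:Xander, card:Trent
Event 7 (give phone: Xander -> Grace). State: pen:Peggy, ring:Trent, phone:Grace, card:Trent
Event 8 (give ring: Trent -> Peggy). State: pen:Peggy, ring:Peggy, phone:Grace, card:Trent
Event 9 (swap card<->phone: now card:Grace, phone:Trent). State: pen:Peggy, ring:Peggy, phone:Trent, card:Grace
Event 10 (swap ring<->card: now ring:Grace, card:Peggy). State: pen:Peggy, ring:Grace, phone:Trent, card:Peggy
Event 11 (give phone: Trent -> Grace). State: pen:Peggy, ring:Grace, phone:Grace, card:Peggy
Event 12 (swap ring<->card: now ring:Peggy, card:Grace). State: pen:Peggy, ring:Peggy, phone:Grace, card:Grace
Event 13 (give phone: Grace -> Xander). State: pen:Peggy, ring:Peggy, phone:Xander, card:Grace

Final state: pen:Peggy, ring:Peggy, phone:Xander, card:Grace
The phone is held by Xander.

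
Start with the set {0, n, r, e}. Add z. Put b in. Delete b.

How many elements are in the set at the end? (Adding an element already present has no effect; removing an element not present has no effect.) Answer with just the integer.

Answer: 5

Derivation:
Tracking the set through each operation:
Start: {0, e, n, r}
Event 1 (add z): added. Set: {0, e, n, r, z}
Event 2 (add b): added. Set: {0, b, e, n, r, z}
Event 3 (remove b): removed. Set: {0, e, n, r, z}

Final set: {0, e, n, r, z} (size 5)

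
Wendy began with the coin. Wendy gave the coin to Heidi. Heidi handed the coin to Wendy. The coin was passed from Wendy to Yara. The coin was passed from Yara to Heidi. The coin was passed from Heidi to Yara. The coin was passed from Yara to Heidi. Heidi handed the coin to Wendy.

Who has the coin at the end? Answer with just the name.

Answer: Wendy

Derivation:
Tracking the coin through each event:
Start: Wendy has the coin.
After event 1: Heidi has the coin.
After event 2: Wendy has the coin.
After event 3: Yara has the coin.
After event 4: Heidi has the coin.
After event 5: Yara has the coin.
After event 6: Heidi has the coin.
After event 7: Wendy has the coin.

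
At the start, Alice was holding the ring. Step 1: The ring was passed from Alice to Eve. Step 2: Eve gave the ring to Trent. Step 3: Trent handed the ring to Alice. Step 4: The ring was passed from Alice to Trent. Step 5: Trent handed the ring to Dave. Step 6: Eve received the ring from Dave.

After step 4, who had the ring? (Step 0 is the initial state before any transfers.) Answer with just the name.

Tracking the ring holder through step 4:
After step 0 (start): Alice
After step 1: Eve
After step 2: Trent
After step 3: Alice
After step 4: Trent

At step 4, the holder is Trent.

Answer: Trent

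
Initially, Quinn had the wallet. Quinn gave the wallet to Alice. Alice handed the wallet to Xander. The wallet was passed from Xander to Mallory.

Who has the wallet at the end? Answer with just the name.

Answer: Mallory

Derivation:
Tracking the wallet through each event:
Start: Quinn has the wallet.
After event 1: Alice has the wallet.
After event 2: Xander has the wallet.
After event 3: Mallory has the wallet.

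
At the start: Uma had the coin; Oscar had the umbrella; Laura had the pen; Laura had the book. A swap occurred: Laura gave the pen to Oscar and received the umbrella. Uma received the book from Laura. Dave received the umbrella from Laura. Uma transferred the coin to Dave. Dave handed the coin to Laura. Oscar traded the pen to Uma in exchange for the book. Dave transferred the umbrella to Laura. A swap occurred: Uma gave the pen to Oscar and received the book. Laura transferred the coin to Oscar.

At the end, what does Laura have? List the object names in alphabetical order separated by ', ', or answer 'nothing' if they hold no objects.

Answer: umbrella

Derivation:
Tracking all object holders:
Start: coin:Uma, umbrella:Oscar, pen:Laura, book:Laura
Event 1 (swap pen<->umbrella: now pen:Oscar, umbrella:Laura). State: coin:Uma, umbrella:Laura, pen:Oscar, book:Laura
Event 2 (give book: Laura -> Uma). State: coin:Uma, umbrella:Laura, pen:Oscar, book:Uma
Event 3 (give umbrella: Laura -> Dave). State: coin:Uma, umbrella:Dave, pen:Oscar, book:Uma
Event 4 (give coin: Uma -> Dave). State: coin:Dave, umbrella:Dave, pen:Oscar, book:Uma
Event 5 (give coin: Dave -> Laura). State: coin:Laura, umbrella:Dave, pen:Oscar, book:Uma
Event 6 (swap pen<->book: now pen:Uma, book:Oscar). State: coin:Laura, umbrella:Dave, pen:Uma, book:Oscar
Event 7 (give umbrella: Dave -> Laura). State: coin:Laura, umbrella:Laura, pen:Uma, book:Oscar
Event 8 (swap pen<->book: now pen:Oscar, book:Uma). State: coin:Laura, umbrella:Laura, pen:Oscar, book:Uma
Event 9 (give coin: Laura -> Oscar). State: coin:Oscar, umbrella:Laura, pen:Oscar, book:Uma

Final state: coin:Oscar, umbrella:Laura, pen:Oscar, book:Uma
Laura holds: umbrella.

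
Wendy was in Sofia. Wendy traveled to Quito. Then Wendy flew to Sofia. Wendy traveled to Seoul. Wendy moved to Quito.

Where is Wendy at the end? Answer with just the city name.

Tracking Wendy's location:
Start: Wendy is in Sofia.
After move 1: Sofia -> Quito. Wendy is in Quito.
After move 2: Quito -> Sofia. Wendy is in Sofia.
After move 3: Sofia -> Seoul. Wendy is in Seoul.
After move 4: Seoul -> Quito. Wendy is in Quito.

Answer: Quito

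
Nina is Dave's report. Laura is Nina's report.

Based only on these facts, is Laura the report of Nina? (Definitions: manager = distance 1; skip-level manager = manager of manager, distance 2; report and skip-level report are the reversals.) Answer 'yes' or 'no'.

Answer: yes

Derivation:
Reconstructing the manager chain from the given facts:
  Dave -> Nina -> Laura
(each arrow means 'manager of the next')
Positions in the chain (0 = top):
  position of Dave: 0
  position of Nina: 1
  position of Laura: 2

Laura is at position 2, Nina is at position 1; signed distance (j - i) = -1.
'report' requires j - i = -1. Actual distance is -1, so the relation HOLDS.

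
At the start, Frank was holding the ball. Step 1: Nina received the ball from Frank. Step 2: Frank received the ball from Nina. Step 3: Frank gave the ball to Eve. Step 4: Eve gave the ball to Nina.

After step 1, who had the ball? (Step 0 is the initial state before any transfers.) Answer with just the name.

Tracking the ball holder through step 1:
After step 0 (start): Frank
After step 1: Nina

At step 1, the holder is Nina.

Answer: Nina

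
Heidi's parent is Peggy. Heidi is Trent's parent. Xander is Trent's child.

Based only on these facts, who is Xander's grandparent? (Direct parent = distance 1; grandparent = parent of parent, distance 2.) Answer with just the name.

Answer: Heidi

Derivation:
Reconstructing the parent chain from the given facts:
  Peggy -> Heidi -> Trent -> Xander
(each arrow means 'parent of the next')
Positions in the chain (0 = top):
  position of Peggy: 0
  position of Heidi: 1
  position of Trent: 2
  position of Xander: 3

Xander is at position 3; the grandparent is 2 steps up the chain, i.e. position 1: Heidi.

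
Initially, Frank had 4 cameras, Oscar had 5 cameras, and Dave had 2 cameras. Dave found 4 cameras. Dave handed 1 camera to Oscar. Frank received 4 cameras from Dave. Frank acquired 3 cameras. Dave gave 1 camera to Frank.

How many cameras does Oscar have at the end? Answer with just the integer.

Answer: 6

Derivation:
Tracking counts step by step:
Start: Frank=4, Oscar=5, Dave=2
Event 1 (Dave +4): Dave: 2 -> 6. State: Frank=4, Oscar=5, Dave=6
Event 2 (Dave -> Oscar, 1): Dave: 6 -> 5, Oscar: 5 -> 6. State: Frank=4, Oscar=6, Dave=5
Event 3 (Dave -> Frank, 4): Dave: 5 -> 1, Frank: 4 -> 8. State: Frank=8, Oscar=6, Dave=1
Event 4 (Frank +3): Frank: 8 -> 11. State: Frank=11, Oscar=6, Dave=1
Event 5 (Dave -> Frank, 1): Dave: 1 -> 0, Frank: 11 -> 12. State: Frank=12, Oscar=6, Dave=0

Oscar's final count: 6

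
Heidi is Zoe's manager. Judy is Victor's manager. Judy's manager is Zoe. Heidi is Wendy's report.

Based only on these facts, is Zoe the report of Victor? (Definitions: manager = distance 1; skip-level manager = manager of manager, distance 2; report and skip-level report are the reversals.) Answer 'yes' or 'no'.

Answer: no

Derivation:
Reconstructing the manager chain from the given facts:
  Wendy -> Heidi -> Zoe -> Judy -> Victor
(each arrow means 'manager of the next')
Positions in the chain (0 = top):
  position of Wendy: 0
  position of Heidi: 1
  position of Zoe: 2
  position of Judy: 3
  position of Victor: 4

Zoe is at position 2, Victor is at position 4; signed distance (j - i) = 2.
'report' requires j - i = -1. Actual distance is 2, so the relation does NOT hold.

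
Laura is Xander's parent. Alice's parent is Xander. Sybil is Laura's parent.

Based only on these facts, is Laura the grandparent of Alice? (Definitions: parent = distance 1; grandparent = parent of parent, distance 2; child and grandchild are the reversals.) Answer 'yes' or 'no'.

Answer: yes

Derivation:
Reconstructing the parent chain from the given facts:
  Sybil -> Laura -> Xander -> Alice
(each arrow means 'parent of the next')
Positions in the chain (0 = top):
  position of Sybil: 0
  position of Laura: 1
  position of Xander: 2
  position of Alice: 3

Laura is at position 1, Alice is at position 3; signed distance (j - i) = 2.
'grandparent' requires j - i = 2. Actual distance is 2, so the relation HOLDS.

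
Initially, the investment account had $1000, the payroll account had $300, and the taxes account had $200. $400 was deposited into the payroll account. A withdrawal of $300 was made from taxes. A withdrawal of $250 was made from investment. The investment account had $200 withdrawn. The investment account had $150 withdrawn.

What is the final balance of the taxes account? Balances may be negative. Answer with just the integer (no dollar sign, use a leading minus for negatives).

Answer: -100

Derivation:
Tracking account balances step by step:
Start: investment=1000, payroll=300, taxes=200
Event 1 (deposit 400 to payroll): payroll: 300 + 400 = 700. Balances: investment=1000, payroll=700, taxes=200
Event 2 (withdraw 300 from taxes): taxes: 200 - 300 = -100. Balances: investment=1000, payroll=700, taxes=-100
Event 3 (withdraw 250 from investment): investment: 1000 - 250 = 750. Balances: investment=750, payroll=700, taxes=-100
Event 4 (withdraw 200 from investment): investment: 750 - 200 = 550. Balances: investment=550, payroll=700, taxes=-100
Event 5 (withdraw 150 from investment): investment: 550 - 150 = 400. Balances: investment=400, payroll=700, taxes=-100

Final balance of taxes: -100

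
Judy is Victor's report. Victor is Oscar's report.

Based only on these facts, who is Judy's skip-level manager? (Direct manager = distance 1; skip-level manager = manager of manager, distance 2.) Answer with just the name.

Answer: Oscar

Derivation:
Reconstructing the manager chain from the given facts:
  Oscar -> Victor -> Judy
(each arrow means 'manager of the next')
Positions in the chain (0 = top):
  position of Oscar: 0
  position of Victor: 1
  position of Judy: 2

Judy is at position 2; the skip-level manager is 2 steps up the chain, i.e. position 0: Oscar.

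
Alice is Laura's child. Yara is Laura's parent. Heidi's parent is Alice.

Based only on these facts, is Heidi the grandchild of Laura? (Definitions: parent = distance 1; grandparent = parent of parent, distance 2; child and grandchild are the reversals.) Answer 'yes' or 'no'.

Reconstructing the parent chain from the given facts:
  Yara -> Laura -> Alice -> Heidi
(each arrow means 'parent of the next')
Positions in the chain (0 = top):
  position of Yara: 0
  position of Laura: 1
  position of Alice: 2
  position of Heidi: 3

Heidi is at position 3, Laura is at position 1; signed distance (j - i) = -2.
'grandchild' requires j - i = -2. Actual distance is -2, so the relation HOLDS.

Answer: yes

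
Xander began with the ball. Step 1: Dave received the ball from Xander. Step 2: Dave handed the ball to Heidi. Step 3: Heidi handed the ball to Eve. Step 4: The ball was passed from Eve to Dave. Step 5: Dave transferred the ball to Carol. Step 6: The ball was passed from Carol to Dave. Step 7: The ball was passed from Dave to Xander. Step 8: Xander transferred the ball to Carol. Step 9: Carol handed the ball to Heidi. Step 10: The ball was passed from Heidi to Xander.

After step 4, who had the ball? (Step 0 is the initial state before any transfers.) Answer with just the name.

Answer: Dave

Derivation:
Tracking the ball holder through step 4:
After step 0 (start): Xander
After step 1: Dave
After step 2: Heidi
After step 3: Eve
After step 4: Dave

At step 4, the holder is Dave.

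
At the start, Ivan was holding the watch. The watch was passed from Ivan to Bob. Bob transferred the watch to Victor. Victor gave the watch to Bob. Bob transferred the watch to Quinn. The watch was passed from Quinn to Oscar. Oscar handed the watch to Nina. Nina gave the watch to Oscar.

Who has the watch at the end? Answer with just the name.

Answer: Oscar

Derivation:
Tracking the watch through each event:
Start: Ivan has the watch.
After event 1: Bob has the watch.
After event 2: Victor has the watch.
After event 3: Bob has the watch.
After event 4: Quinn has the watch.
After event 5: Oscar has the watch.
After event 6: Nina has the watch.
After event 7: Oscar has the watch.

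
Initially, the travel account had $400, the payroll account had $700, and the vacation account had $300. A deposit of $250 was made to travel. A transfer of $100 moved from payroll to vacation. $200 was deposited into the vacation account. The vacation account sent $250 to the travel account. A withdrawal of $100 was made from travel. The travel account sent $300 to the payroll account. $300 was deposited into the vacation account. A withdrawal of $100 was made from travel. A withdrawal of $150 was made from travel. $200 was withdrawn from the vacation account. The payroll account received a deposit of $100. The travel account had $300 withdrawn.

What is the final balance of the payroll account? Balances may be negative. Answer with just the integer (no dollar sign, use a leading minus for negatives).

Tracking account balances step by step:
Start: travel=400, payroll=700, vacation=300
Event 1 (deposit 250 to travel): travel: 400 + 250 = 650. Balances: travel=650, payroll=700, vacation=300
Event 2 (transfer 100 payroll -> vacation): payroll: 700 - 100 = 600, vacation: 300 + 100 = 400. Balances: travel=650, payroll=600, vacation=400
Event 3 (deposit 200 to vacation): vacation: 400 + 200 = 600. Balances: travel=650, payroll=600, vacation=600
Event 4 (transfer 250 vacation -> travel): vacation: 600 - 250 = 350, travel: 650 + 250 = 900. Balances: travel=900, payroll=600, vacation=350
Event 5 (withdraw 100 from travel): travel: 900 - 100 = 800. Balances: travel=800, payroll=600, vacation=350
Event 6 (transfer 300 travel -> payroll): travel: 800 - 300 = 500, payroll: 600 + 300 = 900. Balances: travel=500, payroll=900, vacation=350
Event 7 (deposit 300 to vacation): vacation: 350 + 300 = 650. Balances: travel=500, payroll=900, vacation=650
Event 8 (withdraw 100 from travel): travel: 500 - 100 = 400. Balances: travel=400, payroll=900, vacation=650
Event 9 (withdraw 150 from travel): travel: 400 - 150 = 250. Balances: travel=250, payroll=900, vacation=650
Event 10 (withdraw 200 from vacation): vacation: 650 - 200 = 450. Balances: travel=250, payroll=900, vacation=450
Event 11 (deposit 100 to payroll): payroll: 900 + 100 = 1000. Balances: travel=250, payroll=1000, vacation=450
Event 12 (withdraw 300 from travel): travel: 250 - 300 = -50. Balances: travel=-50, payroll=1000, vacation=450

Final balance of payroll: 1000

Answer: 1000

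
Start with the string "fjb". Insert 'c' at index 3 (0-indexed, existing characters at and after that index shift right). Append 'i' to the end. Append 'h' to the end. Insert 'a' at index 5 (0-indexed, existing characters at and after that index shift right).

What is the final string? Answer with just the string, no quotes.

Applying each edit step by step:
Start: "fjb"
Op 1 (insert 'c' at idx 3): "fjb" -> "fjbc"
Op 2 (append 'i'): "fjbc" -> "fjbci"
Op 3 (append 'h'): "fjbci" -> "fjbcih"
Op 4 (insert 'a' at idx 5): "fjbcih" -> "fjbciah"

Answer: fjbciah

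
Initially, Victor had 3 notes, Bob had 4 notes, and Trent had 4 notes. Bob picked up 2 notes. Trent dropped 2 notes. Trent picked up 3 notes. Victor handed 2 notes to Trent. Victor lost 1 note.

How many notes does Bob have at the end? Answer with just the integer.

Tracking counts step by step:
Start: Victor=3, Bob=4, Trent=4
Event 1 (Bob +2): Bob: 4 -> 6. State: Victor=3, Bob=6, Trent=4
Event 2 (Trent -2): Trent: 4 -> 2. State: Victor=3, Bob=6, Trent=2
Event 3 (Trent +3): Trent: 2 -> 5. State: Victor=3, Bob=6, Trent=5
Event 4 (Victor -> Trent, 2): Victor: 3 -> 1, Trent: 5 -> 7. State: Victor=1, Bob=6, Trent=7
Event 5 (Victor -1): Victor: 1 -> 0. State: Victor=0, Bob=6, Trent=7

Bob's final count: 6

Answer: 6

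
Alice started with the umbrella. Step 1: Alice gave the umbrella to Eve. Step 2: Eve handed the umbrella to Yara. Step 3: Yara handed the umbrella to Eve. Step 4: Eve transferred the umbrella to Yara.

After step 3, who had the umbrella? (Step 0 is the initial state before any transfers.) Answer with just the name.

Answer: Eve

Derivation:
Tracking the umbrella holder through step 3:
After step 0 (start): Alice
After step 1: Eve
After step 2: Yara
After step 3: Eve

At step 3, the holder is Eve.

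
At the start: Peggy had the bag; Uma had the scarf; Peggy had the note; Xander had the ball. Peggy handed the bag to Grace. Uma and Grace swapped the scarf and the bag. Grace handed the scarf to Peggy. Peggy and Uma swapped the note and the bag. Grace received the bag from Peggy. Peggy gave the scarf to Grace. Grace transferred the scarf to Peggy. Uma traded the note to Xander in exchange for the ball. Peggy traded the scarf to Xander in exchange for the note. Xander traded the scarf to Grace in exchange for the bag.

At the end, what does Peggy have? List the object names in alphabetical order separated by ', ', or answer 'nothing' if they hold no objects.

Tracking all object holders:
Start: bag:Peggy, scarf:Uma, note:Peggy, ball:Xander
Event 1 (give bag: Peggy -> Grace). State: bag:Grace, scarf:Uma, note:Peggy, ball:Xander
Event 2 (swap scarf<->bag: now scarf:Grace, bag:Uma). State: bag:Uma, scarf:Grace, note:Peggy, ball:Xander
Event 3 (give scarf: Grace -> Peggy). State: bag:Uma, scarf:Peggy, note:Peggy, ball:Xander
Event 4 (swap note<->bag: now note:Uma, bag:Peggy). State: bag:Peggy, scarf:Peggy, note:Uma, ball:Xander
Event 5 (give bag: Peggy -> Grace). State: bag:Grace, scarf:Peggy, note:Uma, ball:Xander
Event 6 (give scarf: Peggy -> Grace). State: bag:Grace, scarf:Grace, note:Uma, ball:Xander
Event 7 (give scarf: Grace -> Peggy). State: bag:Grace, scarf:Peggy, note:Uma, ball:Xander
Event 8 (swap note<->ball: now note:Xander, ball:Uma). State: bag:Grace, scarf:Peggy, note:Xander, ball:Uma
Event 9 (swap scarf<->note: now scarf:Xander, note:Peggy). State: bag:Grace, scarf:Xander, note:Peggy, ball:Uma
Event 10 (swap scarf<->bag: now scarf:Grace, bag:Xander). State: bag:Xander, scarf:Grace, note:Peggy, ball:Uma

Final state: bag:Xander, scarf:Grace, note:Peggy, ball:Uma
Peggy holds: note.

Answer: note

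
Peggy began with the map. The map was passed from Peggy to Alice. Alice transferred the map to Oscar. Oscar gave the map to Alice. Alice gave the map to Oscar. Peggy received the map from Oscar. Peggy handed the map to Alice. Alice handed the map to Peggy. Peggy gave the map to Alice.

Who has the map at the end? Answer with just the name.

Answer: Alice

Derivation:
Tracking the map through each event:
Start: Peggy has the map.
After event 1: Alice has the map.
After event 2: Oscar has the map.
After event 3: Alice has the map.
After event 4: Oscar has the map.
After event 5: Peggy has the map.
After event 6: Alice has the map.
After event 7: Peggy has the map.
After event 8: Alice has the map.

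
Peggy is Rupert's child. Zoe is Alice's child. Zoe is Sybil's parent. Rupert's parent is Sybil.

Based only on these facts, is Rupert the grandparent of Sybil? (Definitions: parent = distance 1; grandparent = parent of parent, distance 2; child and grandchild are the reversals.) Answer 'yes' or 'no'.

Answer: no

Derivation:
Reconstructing the parent chain from the given facts:
  Alice -> Zoe -> Sybil -> Rupert -> Peggy
(each arrow means 'parent of the next')
Positions in the chain (0 = top):
  position of Alice: 0
  position of Zoe: 1
  position of Sybil: 2
  position of Rupert: 3
  position of Peggy: 4

Rupert is at position 3, Sybil is at position 2; signed distance (j - i) = -1.
'grandparent' requires j - i = 2. Actual distance is -1, so the relation does NOT hold.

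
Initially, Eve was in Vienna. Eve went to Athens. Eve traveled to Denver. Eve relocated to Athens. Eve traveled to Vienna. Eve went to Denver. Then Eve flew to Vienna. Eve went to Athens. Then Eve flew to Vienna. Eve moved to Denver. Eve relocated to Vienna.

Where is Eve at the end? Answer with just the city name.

Answer: Vienna

Derivation:
Tracking Eve's location:
Start: Eve is in Vienna.
After move 1: Vienna -> Athens. Eve is in Athens.
After move 2: Athens -> Denver. Eve is in Denver.
After move 3: Denver -> Athens. Eve is in Athens.
After move 4: Athens -> Vienna. Eve is in Vienna.
After move 5: Vienna -> Denver. Eve is in Denver.
After move 6: Denver -> Vienna. Eve is in Vienna.
After move 7: Vienna -> Athens. Eve is in Athens.
After move 8: Athens -> Vienna. Eve is in Vienna.
After move 9: Vienna -> Denver. Eve is in Denver.
After move 10: Denver -> Vienna. Eve is in Vienna.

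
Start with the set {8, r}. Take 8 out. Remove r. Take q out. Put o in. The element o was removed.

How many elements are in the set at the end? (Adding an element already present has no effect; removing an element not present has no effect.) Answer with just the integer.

Tracking the set through each operation:
Start: {8, r}
Event 1 (remove 8): removed. Set: {r}
Event 2 (remove r): removed. Set: {}
Event 3 (remove q): not present, no change. Set: {}
Event 4 (add o): added. Set: {o}
Event 5 (remove o): removed. Set: {}

Final set: {} (size 0)

Answer: 0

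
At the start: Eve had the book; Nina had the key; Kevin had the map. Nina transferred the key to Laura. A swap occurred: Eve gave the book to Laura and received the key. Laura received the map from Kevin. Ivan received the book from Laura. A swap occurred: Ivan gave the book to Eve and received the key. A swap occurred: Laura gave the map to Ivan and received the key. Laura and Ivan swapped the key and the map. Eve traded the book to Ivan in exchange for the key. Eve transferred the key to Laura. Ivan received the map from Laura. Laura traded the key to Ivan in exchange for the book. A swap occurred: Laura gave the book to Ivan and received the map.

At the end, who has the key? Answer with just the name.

Tracking all object holders:
Start: book:Eve, key:Nina, map:Kevin
Event 1 (give key: Nina -> Laura). State: book:Eve, key:Laura, map:Kevin
Event 2 (swap book<->key: now book:Laura, key:Eve). State: book:Laura, key:Eve, map:Kevin
Event 3 (give map: Kevin -> Laura). State: book:Laura, key:Eve, map:Laura
Event 4 (give book: Laura -> Ivan). State: book:Ivan, key:Eve, map:Laura
Event 5 (swap book<->key: now book:Eve, key:Ivan). State: book:Eve, key:Ivan, map:Laura
Event 6 (swap map<->key: now map:Ivan, key:Laura). State: book:Eve, key:Laura, map:Ivan
Event 7 (swap key<->map: now key:Ivan, map:Laura). State: book:Eve, key:Ivan, map:Laura
Event 8 (swap book<->key: now book:Ivan, key:Eve). State: book:Ivan, key:Eve, map:Laura
Event 9 (give key: Eve -> Laura). State: book:Ivan, key:Laura, map:Laura
Event 10 (give map: Laura -> Ivan). State: book:Ivan, key:Laura, map:Ivan
Event 11 (swap key<->book: now key:Ivan, book:Laura). State: book:Laura, key:Ivan, map:Ivan
Event 12 (swap book<->map: now book:Ivan, map:Laura). State: book:Ivan, key:Ivan, map:Laura

Final state: book:Ivan, key:Ivan, map:Laura
The key is held by Ivan.

Answer: Ivan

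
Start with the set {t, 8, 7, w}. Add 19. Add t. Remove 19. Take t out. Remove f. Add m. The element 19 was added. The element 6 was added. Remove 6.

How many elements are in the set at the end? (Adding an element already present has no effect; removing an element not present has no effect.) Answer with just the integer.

Tracking the set through each operation:
Start: {7, 8, t, w}
Event 1 (add 19): added. Set: {19, 7, 8, t, w}
Event 2 (add t): already present, no change. Set: {19, 7, 8, t, w}
Event 3 (remove 19): removed. Set: {7, 8, t, w}
Event 4 (remove t): removed. Set: {7, 8, w}
Event 5 (remove f): not present, no change. Set: {7, 8, w}
Event 6 (add m): added. Set: {7, 8, m, w}
Event 7 (add 19): added. Set: {19, 7, 8, m, w}
Event 8 (add 6): added. Set: {19, 6, 7, 8, m, w}
Event 9 (remove 6): removed. Set: {19, 7, 8, m, w}

Final set: {19, 7, 8, m, w} (size 5)

Answer: 5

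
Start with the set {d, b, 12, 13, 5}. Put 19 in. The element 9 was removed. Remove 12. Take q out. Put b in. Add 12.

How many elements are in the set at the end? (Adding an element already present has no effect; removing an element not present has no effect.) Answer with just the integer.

Tracking the set through each operation:
Start: {12, 13, 5, b, d}
Event 1 (add 19): added. Set: {12, 13, 19, 5, b, d}
Event 2 (remove 9): not present, no change. Set: {12, 13, 19, 5, b, d}
Event 3 (remove 12): removed. Set: {13, 19, 5, b, d}
Event 4 (remove q): not present, no change. Set: {13, 19, 5, b, d}
Event 5 (add b): already present, no change. Set: {13, 19, 5, b, d}
Event 6 (add 12): added. Set: {12, 13, 19, 5, b, d}

Final set: {12, 13, 19, 5, b, d} (size 6)

Answer: 6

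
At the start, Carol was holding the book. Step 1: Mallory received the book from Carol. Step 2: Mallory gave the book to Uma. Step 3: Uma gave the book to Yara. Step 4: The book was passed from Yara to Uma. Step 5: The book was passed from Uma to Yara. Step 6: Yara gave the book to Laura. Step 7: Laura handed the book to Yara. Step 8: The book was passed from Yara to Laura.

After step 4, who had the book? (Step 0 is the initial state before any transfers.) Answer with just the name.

Tracking the book holder through step 4:
After step 0 (start): Carol
After step 1: Mallory
After step 2: Uma
After step 3: Yara
After step 4: Uma

At step 4, the holder is Uma.

Answer: Uma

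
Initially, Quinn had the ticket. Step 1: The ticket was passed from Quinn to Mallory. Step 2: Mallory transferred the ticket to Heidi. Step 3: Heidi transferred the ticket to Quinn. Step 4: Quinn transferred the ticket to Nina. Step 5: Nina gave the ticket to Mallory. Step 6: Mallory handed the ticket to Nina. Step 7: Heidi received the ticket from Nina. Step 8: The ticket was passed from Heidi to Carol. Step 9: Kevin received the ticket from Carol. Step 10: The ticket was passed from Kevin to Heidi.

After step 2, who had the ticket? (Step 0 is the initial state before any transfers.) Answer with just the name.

Answer: Heidi

Derivation:
Tracking the ticket holder through step 2:
After step 0 (start): Quinn
After step 1: Mallory
After step 2: Heidi

At step 2, the holder is Heidi.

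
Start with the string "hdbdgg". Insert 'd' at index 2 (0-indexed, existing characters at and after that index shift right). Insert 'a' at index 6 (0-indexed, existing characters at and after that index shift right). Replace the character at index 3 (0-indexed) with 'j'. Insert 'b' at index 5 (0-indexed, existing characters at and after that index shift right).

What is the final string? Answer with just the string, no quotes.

Applying each edit step by step:
Start: "hdbdgg"
Op 1 (insert 'd' at idx 2): "hdbdgg" -> "hddbdgg"
Op 2 (insert 'a' at idx 6): "hddbdgg" -> "hddbdgag"
Op 3 (replace idx 3: 'b' -> 'j'): "hddbdgag" -> "hddjdgag"
Op 4 (insert 'b' at idx 5): "hddjdgag" -> "hddjdbgag"

Answer: hddjdbgag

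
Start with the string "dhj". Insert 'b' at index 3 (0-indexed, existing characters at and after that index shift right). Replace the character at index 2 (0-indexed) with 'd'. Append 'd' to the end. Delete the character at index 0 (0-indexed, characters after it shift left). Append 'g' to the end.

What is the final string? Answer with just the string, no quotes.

Applying each edit step by step:
Start: "dhj"
Op 1 (insert 'b' at idx 3): "dhj" -> "dhjb"
Op 2 (replace idx 2: 'j' -> 'd'): "dhjb" -> "dhdb"
Op 3 (append 'd'): "dhdb" -> "dhdbd"
Op 4 (delete idx 0 = 'd'): "dhdbd" -> "hdbd"
Op 5 (append 'g'): "hdbd" -> "hdbdg"

Answer: hdbdg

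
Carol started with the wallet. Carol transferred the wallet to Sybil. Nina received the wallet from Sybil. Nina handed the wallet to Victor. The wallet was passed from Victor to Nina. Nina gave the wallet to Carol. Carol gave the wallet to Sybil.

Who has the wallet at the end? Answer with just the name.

Tracking the wallet through each event:
Start: Carol has the wallet.
After event 1: Sybil has the wallet.
After event 2: Nina has the wallet.
After event 3: Victor has the wallet.
After event 4: Nina has the wallet.
After event 5: Carol has the wallet.
After event 6: Sybil has the wallet.

Answer: Sybil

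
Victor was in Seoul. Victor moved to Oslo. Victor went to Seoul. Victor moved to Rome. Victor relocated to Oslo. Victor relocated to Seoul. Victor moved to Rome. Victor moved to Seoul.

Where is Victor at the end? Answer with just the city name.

Tracking Victor's location:
Start: Victor is in Seoul.
After move 1: Seoul -> Oslo. Victor is in Oslo.
After move 2: Oslo -> Seoul. Victor is in Seoul.
After move 3: Seoul -> Rome. Victor is in Rome.
After move 4: Rome -> Oslo. Victor is in Oslo.
After move 5: Oslo -> Seoul. Victor is in Seoul.
After move 6: Seoul -> Rome. Victor is in Rome.
After move 7: Rome -> Seoul. Victor is in Seoul.

Answer: Seoul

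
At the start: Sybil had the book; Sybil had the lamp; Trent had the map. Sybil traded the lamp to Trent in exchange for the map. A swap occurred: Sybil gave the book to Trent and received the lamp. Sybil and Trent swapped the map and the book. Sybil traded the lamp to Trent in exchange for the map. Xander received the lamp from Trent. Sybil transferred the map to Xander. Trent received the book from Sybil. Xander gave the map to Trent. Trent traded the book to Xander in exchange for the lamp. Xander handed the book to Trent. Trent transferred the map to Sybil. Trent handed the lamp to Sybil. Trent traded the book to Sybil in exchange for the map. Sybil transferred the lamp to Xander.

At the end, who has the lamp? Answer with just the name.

Answer: Xander

Derivation:
Tracking all object holders:
Start: book:Sybil, lamp:Sybil, map:Trent
Event 1 (swap lamp<->map: now lamp:Trent, map:Sybil). State: book:Sybil, lamp:Trent, map:Sybil
Event 2 (swap book<->lamp: now book:Trent, lamp:Sybil). State: book:Trent, lamp:Sybil, map:Sybil
Event 3 (swap map<->book: now map:Trent, book:Sybil). State: book:Sybil, lamp:Sybil, map:Trent
Event 4 (swap lamp<->map: now lamp:Trent, map:Sybil). State: book:Sybil, lamp:Trent, map:Sybil
Event 5 (give lamp: Trent -> Xander). State: book:Sybil, lamp:Xander, map:Sybil
Event 6 (give map: Sybil -> Xander). State: book:Sybil, lamp:Xander, map:Xander
Event 7 (give book: Sybil -> Trent). State: book:Trent, lamp:Xander, map:Xander
Event 8 (give map: Xander -> Trent). State: book:Trent, lamp:Xander, map:Trent
Event 9 (swap book<->lamp: now book:Xander, lamp:Trent). State: book:Xander, lamp:Trent, map:Trent
Event 10 (give book: Xander -> Trent). State: book:Trent, lamp:Trent, map:Trent
Event 11 (give map: Trent -> Sybil). State: book:Trent, lamp:Trent, map:Sybil
Event 12 (give lamp: Trent -> Sybil). State: book:Trent, lamp:Sybil, map:Sybil
Event 13 (swap book<->map: now book:Sybil, map:Trent). State: book:Sybil, lamp:Sybil, map:Trent
Event 14 (give lamp: Sybil -> Xander). State: book:Sybil, lamp:Xander, map:Trent

Final state: book:Sybil, lamp:Xander, map:Trent
The lamp is held by Xander.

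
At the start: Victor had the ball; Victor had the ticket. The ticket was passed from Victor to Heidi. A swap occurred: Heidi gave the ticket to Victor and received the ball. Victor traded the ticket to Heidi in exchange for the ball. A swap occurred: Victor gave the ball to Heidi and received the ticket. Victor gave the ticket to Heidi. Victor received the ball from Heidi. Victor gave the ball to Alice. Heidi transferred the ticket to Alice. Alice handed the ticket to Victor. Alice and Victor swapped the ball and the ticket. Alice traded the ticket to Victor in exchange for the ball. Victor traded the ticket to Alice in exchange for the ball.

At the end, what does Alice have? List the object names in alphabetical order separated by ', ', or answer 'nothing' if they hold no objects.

Tracking all object holders:
Start: ball:Victor, ticket:Victor
Event 1 (give ticket: Victor -> Heidi). State: ball:Victor, ticket:Heidi
Event 2 (swap ticket<->ball: now ticket:Victor, ball:Heidi). State: ball:Heidi, ticket:Victor
Event 3 (swap ticket<->ball: now ticket:Heidi, ball:Victor). State: ball:Victor, ticket:Heidi
Event 4 (swap ball<->ticket: now ball:Heidi, ticket:Victor). State: ball:Heidi, ticket:Victor
Event 5 (give ticket: Victor -> Heidi). State: ball:Heidi, ticket:Heidi
Event 6 (give ball: Heidi -> Victor). State: ball:Victor, ticket:Heidi
Event 7 (give ball: Victor -> Alice). State: ball:Alice, ticket:Heidi
Event 8 (give ticket: Heidi -> Alice). State: ball:Alice, ticket:Alice
Event 9 (give ticket: Alice -> Victor). State: ball:Alice, ticket:Victor
Event 10 (swap ball<->ticket: now ball:Victor, ticket:Alice). State: ball:Victor, ticket:Alice
Event 11 (swap ticket<->ball: now ticket:Victor, ball:Alice). State: ball:Alice, ticket:Victor
Event 12 (swap ticket<->ball: now ticket:Alice, ball:Victor). State: ball:Victor, ticket:Alice

Final state: ball:Victor, ticket:Alice
Alice holds: ticket.

Answer: ticket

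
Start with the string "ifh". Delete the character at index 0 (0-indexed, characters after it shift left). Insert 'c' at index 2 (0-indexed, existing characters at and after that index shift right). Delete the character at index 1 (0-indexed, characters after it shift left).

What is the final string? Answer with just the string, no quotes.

Applying each edit step by step:
Start: "ifh"
Op 1 (delete idx 0 = 'i'): "ifh" -> "fh"
Op 2 (insert 'c' at idx 2): "fh" -> "fhc"
Op 3 (delete idx 1 = 'h'): "fhc" -> "fc"

Answer: fc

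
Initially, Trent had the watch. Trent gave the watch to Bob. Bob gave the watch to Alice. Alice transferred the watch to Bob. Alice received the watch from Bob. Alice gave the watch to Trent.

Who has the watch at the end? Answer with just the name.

Tracking the watch through each event:
Start: Trent has the watch.
After event 1: Bob has the watch.
After event 2: Alice has the watch.
After event 3: Bob has the watch.
After event 4: Alice has the watch.
After event 5: Trent has the watch.

Answer: Trent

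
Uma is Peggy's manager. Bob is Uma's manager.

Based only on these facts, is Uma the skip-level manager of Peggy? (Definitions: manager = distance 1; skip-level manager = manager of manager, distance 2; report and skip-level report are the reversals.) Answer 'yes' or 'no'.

Answer: no

Derivation:
Reconstructing the manager chain from the given facts:
  Bob -> Uma -> Peggy
(each arrow means 'manager of the next')
Positions in the chain (0 = top):
  position of Bob: 0
  position of Uma: 1
  position of Peggy: 2

Uma is at position 1, Peggy is at position 2; signed distance (j - i) = 1.
'skip-level manager' requires j - i = 2. Actual distance is 1, so the relation does NOT hold.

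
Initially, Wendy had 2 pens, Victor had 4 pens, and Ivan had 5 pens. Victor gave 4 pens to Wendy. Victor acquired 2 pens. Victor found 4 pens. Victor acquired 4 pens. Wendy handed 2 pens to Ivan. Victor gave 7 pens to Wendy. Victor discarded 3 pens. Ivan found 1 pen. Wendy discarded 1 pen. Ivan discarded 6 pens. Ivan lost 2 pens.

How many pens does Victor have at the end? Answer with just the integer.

Tracking counts step by step:
Start: Wendy=2, Victor=4, Ivan=5
Event 1 (Victor -> Wendy, 4): Victor: 4 -> 0, Wendy: 2 -> 6. State: Wendy=6, Victor=0, Ivan=5
Event 2 (Victor +2): Victor: 0 -> 2. State: Wendy=6, Victor=2, Ivan=5
Event 3 (Victor +4): Victor: 2 -> 6. State: Wendy=6, Victor=6, Ivan=5
Event 4 (Victor +4): Victor: 6 -> 10. State: Wendy=6, Victor=10, Ivan=5
Event 5 (Wendy -> Ivan, 2): Wendy: 6 -> 4, Ivan: 5 -> 7. State: Wendy=4, Victor=10, Ivan=7
Event 6 (Victor -> Wendy, 7): Victor: 10 -> 3, Wendy: 4 -> 11. State: Wendy=11, Victor=3, Ivan=7
Event 7 (Victor -3): Victor: 3 -> 0. State: Wendy=11, Victor=0, Ivan=7
Event 8 (Ivan +1): Ivan: 7 -> 8. State: Wendy=11, Victor=0, Ivan=8
Event 9 (Wendy -1): Wendy: 11 -> 10. State: Wendy=10, Victor=0, Ivan=8
Event 10 (Ivan -6): Ivan: 8 -> 2. State: Wendy=10, Victor=0, Ivan=2
Event 11 (Ivan -2): Ivan: 2 -> 0. State: Wendy=10, Victor=0, Ivan=0

Victor's final count: 0

Answer: 0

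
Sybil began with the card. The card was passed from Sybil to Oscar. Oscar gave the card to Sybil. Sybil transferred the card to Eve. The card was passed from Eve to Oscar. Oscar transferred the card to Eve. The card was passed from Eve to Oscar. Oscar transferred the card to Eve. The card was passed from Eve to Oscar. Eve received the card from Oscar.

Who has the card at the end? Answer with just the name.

Answer: Eve

Derivation:
Tracking the card through each event:
Start: Sybil has the card.
After event 1: Oscar has the card.
After event 2: Sybil has the card.
After event 3: Eve has the card.
After event 4: Oscar has the card.
After event 5: Eve has the card.
After event 6: Oscar has the card.
After event 7: Eve has the card.
After event 8: Oscar has the card.
After event 9: Eve has the card.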